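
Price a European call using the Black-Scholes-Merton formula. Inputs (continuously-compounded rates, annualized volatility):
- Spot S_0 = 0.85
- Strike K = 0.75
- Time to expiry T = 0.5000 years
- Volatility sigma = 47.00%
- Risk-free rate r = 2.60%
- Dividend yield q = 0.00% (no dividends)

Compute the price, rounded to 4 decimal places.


Answer: Price = 0.1686

Derivation:
d1 = (ln(S/K) + (r - q + 0.5*sigma^2) * T) / (sigma * sqrt(T)) = 0.58189816
d2 = d1 - sigma * sqrt(T) = 0.24955797
exp(-rT) = 0.98708414; exp(-qT) = 1.00000000
C = S_0 * exp(-qT) * N(d1) - K * exp(-rT) * N(d2)
N(d1) = 0.71968236; N(d2) = 0.59853540
C = 0.8500 * 1.00000000 * 0.71968236 - 0.7500 * 0.98708414 * 0.59853540 = 0.1686


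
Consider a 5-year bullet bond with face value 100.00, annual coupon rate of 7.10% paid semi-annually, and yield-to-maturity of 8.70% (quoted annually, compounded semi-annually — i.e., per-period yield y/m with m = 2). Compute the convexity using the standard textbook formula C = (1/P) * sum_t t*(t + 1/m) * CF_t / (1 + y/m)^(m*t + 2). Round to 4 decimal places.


Coupon per period c = face * coupon_rate / m = 3.550000
Periods per year m = 2; per-period yield y/m = 0.043500
Number of cashflows N = 10
Cashflows (t years, CF_t, discount factor 1/(1+y/m)^(m*t), PV):
  t = 0.5000: CF_t = 3.550000, DF = 0.958313, PV = 3.402012
  t = 1.0000: CF_t = 3.550000, DF = 0.918365, PV = 3.260194
  t = 1.5000: CF_t = 3.550000, DF = 0.880081, PV = 3.124288
  t = 2.0000: CF_t = 3.550000, DF = 0.843393, PV = 2.994046
  t = 2.5000: CF_t = 3.550000, DF = 0.808235, PV = 2.869235
  t = 3.0000: CF_t = 3.550000, DF = 0.774543, PV = 2.749626
  t = 3.5000: CF_t = 3.550000, DF = 0.742254, PV = 2.635003
  t = 4.0000: CF_t = 3.550000, DF = 0.711312, PV = 2.525159
  t = 4.5000: CF_t = 3.550000, DF = 0.681660, PV = 2.419894
  t = 5.0000: CF_t = 103.550000, DF = 0.653244, PV = 67.643422
Price P = sum_t PV_t = 93.622879
Convexity numerator sum_t t*(t + 1/m) * CF_t / (1+y/m)^(m*t + 2):
  t = 0.5000: term = 1.562144
  t = 1.0000: term = 4.491070
  t = 1.5000: term = 8.607704
  t = 2.0000: term = 13.748130
  t = 2.5000: term = 19.762525
  t = 3.0000: term = 26.514169
  t = 3.5000: term = 33.878511
  t = 4.0000: term = 41.742295
  t = 4.5000: term = 50.002749
  t = 5.0000: term = 1708.336249
Convexity = (1/P) * sum = 1908.645547 / 93.622879 = 20.386529

Answer: Convexity = 20.3865


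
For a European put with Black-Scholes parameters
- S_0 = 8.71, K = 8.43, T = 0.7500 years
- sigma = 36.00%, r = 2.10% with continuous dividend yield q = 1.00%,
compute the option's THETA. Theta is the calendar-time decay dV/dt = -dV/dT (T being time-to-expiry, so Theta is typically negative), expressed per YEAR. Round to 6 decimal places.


d1 = 0.2871516318; d2 = -0.0246175135
phi(d1) = 0.3828291155; exp(-qT) = 0.9925280548; exp(-rT) = 0.9843733826
Theta = -S*exp(-qT)*phi(d1)*sigma/(2*sqrt(T)) + r*K*exp(-rT)*N(-d2) - q*S*exp(-qT)*N(-d1)
N(-d1) = 0.3869981098; N(-d2) = 0.5098199751; sqrt(T) = 0.8660254038
Term 1 = -8.7100 * 0.9925280548 * 0.3828291155 * 0.3600 / (2 * 0.8660254038) = -0.6878722345
Term 2 = 0.0210 * 8.4300 * 0.9843733826 * 0.5098199751 = 0.0888430744
Term 3 = -0.0100 * 8.7100 * 0.9925280548 * 0.3869981098 = -0.0334556745
Theta = -0.6878722345 + (0.0888430744) + (-0.0334556745) = -0.632485

Answer: Theta = -0.632485


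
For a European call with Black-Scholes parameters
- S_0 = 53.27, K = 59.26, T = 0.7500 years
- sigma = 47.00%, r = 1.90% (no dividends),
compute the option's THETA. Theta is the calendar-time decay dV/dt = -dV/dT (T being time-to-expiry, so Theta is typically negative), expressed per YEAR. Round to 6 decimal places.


Answer: Theta = -6.135346

Derivation:
d1 = -0.0232751298; d2 = -0.4303070695
phi(d1) = 0.3988342352; exp(-qT) = 1.0000000000; exp(-rT) = 0.9858510507
Theta = -S*exp(-qT)*phi(d1)*sigma/(2*sqrt(T)) - r*K*exp(-rT)*N(d2) + q*S*exp(-qT)*N(d1)
N(d1) = 0.4907154050; N(d2) = 0.3334861426; sqrt(T) = 0.8660254038
Term 1 = -53.2700 * 1.0000000000 * 0.3988342352 * 0.4700 / (2 * 0.8660254038) = -5.7651731805
Term 2 = -0.0190 * 59.2600 * 0.9858510507 * 0.3334861426 = -0.3701726637
Term 3 = 0 (no dividend yield, q = 0)
Theta = -5.7651731805 + (-0.3701726637) + (0.0000000000) = -6.135346


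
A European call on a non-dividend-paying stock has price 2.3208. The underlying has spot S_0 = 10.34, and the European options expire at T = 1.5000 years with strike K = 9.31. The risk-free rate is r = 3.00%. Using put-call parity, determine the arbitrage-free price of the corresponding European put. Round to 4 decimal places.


Put-call parity: C - P = S_0 * exp(-qT) - K * exp(-rT).
S_0 * exp(-qT) = 10.3400 * 1.00000000 = 10.34000000
K * exp(-rT) = 9.3100 * 0.95599748 = 8.90033656
P = C - S*exp(-qT) + K*exp(-rT)
P = 2.3208 - 10.34000000 + 8.90033656 = 0.8811

Answer: Put price = 0.8811


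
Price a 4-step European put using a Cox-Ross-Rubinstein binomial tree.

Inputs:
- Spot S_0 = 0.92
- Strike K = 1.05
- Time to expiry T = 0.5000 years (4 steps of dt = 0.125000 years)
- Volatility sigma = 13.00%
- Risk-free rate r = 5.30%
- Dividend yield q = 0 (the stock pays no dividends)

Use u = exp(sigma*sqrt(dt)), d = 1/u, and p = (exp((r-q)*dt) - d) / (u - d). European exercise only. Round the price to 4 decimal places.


Answer: Price = V(0,0) = 0.1079

Derivation:
dt = T/N = 0.125000
u = exp(sigma*sqrt(dt)) = 1.047035; d = 1/u = 0.955078
p = (exp((r-q)*dt) - d) / (u - d) = 0.560796
Discount per step: exp(-r*dt) = 0.993397
Stock lattice S(k, i) with i counting down-moves:
  k=0: S(0,0) = 0.9200
  k=1: S(1,0) = 0.9633; S(1,1) = 0.8787
  k=2: S(2,0) = 1.0086; S(2,1) = 0.9200; S(2,2) = 0.8392
  k=3: S(3,0) = 1.0560; S(3,1) = 0.9633; S(3,2) = 0.8787; S(3,3) = 0.8015
  k=4: S(4,0) = 1.1057; S(4,1) = 1.0086; S(4,2) = 0.9200; S(4,3) = 0.8392; S(4,4) = 0.7655
Terminal payoffs V(N, i) = max(K - S_T, 0):
  V(4,0) = 0.000000; V(4,1) = 0.041421; V(4,2) = 0.130000; V(4,3) = 0.210799; V(4,4) = 0.284503
Backward induction: V(k, i) = exp(-r*dt) * [p * V(k+1, i) + (1-p) * V(k+1, i+1)].
  V(3,0) = exp(-r*dt) * [p*0.000000 + (1-p)*0.041421] = 0.018072
  V(3,1) = exp(-r*dt) * [p*0.041421 + (1-p)*0.130000] = 0.079795
  V(3,2) = exp(-r*dt) * [p*0.130000 + (1-p)*0.210799] = 0.164395
  V(3,3) = exp(-r*dt) * [p*0.210799 + (1-p)*0.284503] = 0.241564
  V(2,0) = exp(-r*dt) * [p*0.018072 + (1-p)*0.079795] = 0.044883
  V(2,1) = exp(-r*dt) * [p*0.079795 + (1-p)*0.164395] = 0.116179
  V(2,2) = exp(-r*dt) * [p*0.164395 + (1-p)*0.241564] = 0.196979
  V(1,0) = exp(-r*dt) * [p*0.044883 + (1-p)*0.116179] = 0.075693
  V(1,1) = exp(-r*dt) * [p*0.116179 + (1-p)*0.196979] = 0.150665
  V(0,0) = exp(-r*dt) * [p*0.075693 + (1-p)*0.150665] = 0.107904


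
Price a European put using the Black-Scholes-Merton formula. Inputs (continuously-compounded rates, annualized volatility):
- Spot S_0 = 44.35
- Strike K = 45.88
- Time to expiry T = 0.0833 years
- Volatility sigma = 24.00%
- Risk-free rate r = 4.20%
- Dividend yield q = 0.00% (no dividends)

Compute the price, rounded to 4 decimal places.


d1 = (ln(S/K) + (r - q + 0.5*sigma^2) * T) / (sigma * sqrt(T)) = -0.40449952
d2 = d1 - sigma * sqrt(T) = -0.47376770
exp(-rT) = 0.99650751; exp(-qT) = 1.00000000
P = K * exp(-rT) * N(-d2) - S_0 * exp(-qT) * N(-d1)
N(-d1) = 0.65707729; N(-d2) = 0.68216721
P = 45.8800 * 0.99650751 * 0.68216721 - 44.3500 * 1.00000000 * 0.65707729 = 2.0471

Answer: Price = 2.0471


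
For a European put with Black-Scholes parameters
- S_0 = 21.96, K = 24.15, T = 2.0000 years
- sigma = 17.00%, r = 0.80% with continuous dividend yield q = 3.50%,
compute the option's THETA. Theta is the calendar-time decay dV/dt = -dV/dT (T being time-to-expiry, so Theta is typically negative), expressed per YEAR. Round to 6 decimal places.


d1 = -0.4998070458; d2 = -0.7402233514
phi(d1) = 0.3520992881; exp(-qT) = 0.9323938199; exp(-rT) = 0.9841273201
Theta = -S*exp(-qT)*phi(d1)*sigma/(2*sqrt(T)) + r*K*exp(-rT)*N(-d2) - q*S*exp(-qT)*N(-d1)
N(-d1) = 0.6913945255; N(-d2) = 0.7704177596; sqrt(T) = 1.4142135624
Term 1 = -21.9600 * 0.9323938199 * 0.3520992881 * 0.1700 / (2 * 1.4142135624) = -0.4333120803
Term 2 = 0.0080 * 24.1500 * 0.9841273201 * 0.7704177596 = 0.1464821467
Term 3 = -0.0350 * 21.9600 * 0.9323938199 * 0.6913945255 = -0.4954795139
Theta = -0.4333120803 + (0.1464821467) + (-0.4954795139) = -0.782309

Answer: Theta = -0.782309


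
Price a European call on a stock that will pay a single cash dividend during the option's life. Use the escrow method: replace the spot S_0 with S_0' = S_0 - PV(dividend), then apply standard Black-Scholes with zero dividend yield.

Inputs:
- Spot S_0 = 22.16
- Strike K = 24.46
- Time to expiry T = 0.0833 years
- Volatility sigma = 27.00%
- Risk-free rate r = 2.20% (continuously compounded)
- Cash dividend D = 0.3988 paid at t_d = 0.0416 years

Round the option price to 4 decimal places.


Answer: Price = 0.0555

Derivation:
PV(D) = D * exp(-r * t_d) = 0.3988 * 0.99908522 = 0.39843519
S_0' = S_0 - PV(D) = 22.1600 - 0.39843519 = 21.76156481
d1 = (ln(S_0'/K) + (r + sigma^2/2)*T) / (sigma*sqrt(T)) = -1.43756785
d2 = d1 - sigma*sqrt(T) = -1.51549455
exp(-rT) = 0.99816908
N(d1) = 0.07527835; N(d2) = 0.06482361
C = S_0' * N(d1) - K * exp(-rT) * N(d2) = 21.76156481 * 0.07527835 - 24.4600 * 0.99816908 * 0.06482361 = 0.0555


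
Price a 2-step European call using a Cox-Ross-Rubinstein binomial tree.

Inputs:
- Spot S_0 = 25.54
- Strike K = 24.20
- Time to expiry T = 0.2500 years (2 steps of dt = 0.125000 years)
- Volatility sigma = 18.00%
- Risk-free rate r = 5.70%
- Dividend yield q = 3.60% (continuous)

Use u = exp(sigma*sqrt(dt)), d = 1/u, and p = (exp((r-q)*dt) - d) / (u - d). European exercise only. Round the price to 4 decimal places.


Answer: Price = V(0,0) = 1.8677

Derivation:
dt = T/N = 0.125000
u = exp(sigma*sqrt(dt)) = 1.065708; d = 1/u = 0.938343
p = (exp((r-q)*dt) - d) / (u - d) = 0.504733
Discount per step: exp(-r*dt) = 0.992900
Stock lattice S(k, i) with i counting down-moves:
  k=0: S(0,0) = 25.5400
  k=1: S(1,0) = 27.2182; S(1,1) = 23.9653
  k=2: S(2,0) = 29.0066; S(2,1) = 25.5400; S(2,2) = 22.4877
Terminal payoffs V(N, i) = max(S_T - K, 0):
  V(2,0) = 4.806649; V(2,1) = 1.340000; V(2,2) = 0.000000
Backward induction: V(k, i) = exp(-r*dt) * [p * V(k+1, i) + (1-p) * V(k+1, i+1)].
  V(1,0) = exp(-r*dt) * [p*4.806649 + (1-p)*1.340000] = 3.067794
  V(1,1) = exp(-r*dt) * [p*1.340000 + (1-p)*0.000000] = 0.671540
  V(0,0) = exp(-r*dt) * [p*3.067794 + (1-p)*0.671540] = 1.867653


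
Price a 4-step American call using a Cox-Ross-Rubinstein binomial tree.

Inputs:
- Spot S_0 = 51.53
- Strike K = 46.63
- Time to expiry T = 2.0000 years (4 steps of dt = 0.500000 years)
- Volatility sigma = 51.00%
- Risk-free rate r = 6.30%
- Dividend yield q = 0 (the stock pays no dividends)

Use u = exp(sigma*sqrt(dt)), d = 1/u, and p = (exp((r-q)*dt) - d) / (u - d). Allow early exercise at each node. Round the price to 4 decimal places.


dt = T/N = 0.500000
u = exp(sigma*sqrt(dt)) = 1.434225; d = 1/u = 0.697241
p = (exp((r-q)*dt) - d) / (u - d) = 0.454230
Discount per step: exp(-r*dt) = 0.968991
Stock lattice S(k, i) with i counting down-moves:
  k=0: S(0,0) = 51.5300
  k=1: S(1,0) = 73.9056; S(1,1) = 35.9288
  k=2: S(2,0) = 105.9972; S(2,1) = 51.5300; S(2,2) = 25.0510
  k=3: S(3,0) = 152.0239; S(3,1) = 73.9056; S(3,2) = 35.9288; S(3,3) = 17.4666
  k=4: S(4,0) = 218.0364; S(4,1) = 105.9972; S(4,2) = 51.5300; S(4,3) = 25.0510; S(4,4) = 12.1784
Terminal payoffs V(N, i) = max(S_T - K, 0):
  V(4,0) = 171.406394; V(4,1) = 59.367242; V(4,2) = 4.900000; V(4,3) = 0.000000; V(4,4) = 0.000000
Backward induction: V(k, i) = exp(-r*dt) * [p * V(k+1, i) + (1-p) * V(k+1, i+1)]; then take max(V_cont, immediate exercise) for American.
  V(3,0) = exp(-r*dt) * [p*171.406394 + (1-p)*59.367242] = 106.839820; exercise = 105.393868; V(3,0) = max -> 106.839820
  V(3,1) = exp(-r*dt) * [p*59.367242 + (1-p)*4.900000] = 28.721553; exercise = 27.275601; V(3,1) = max -> 28.721553
  V(3,2) = exp(-r*dt) * [p*4.900000 + (1-p)*0.000000] = 2.156712; exercise = 0.000000; V(3,2) = max -> 2.156712
  V(3,3) = exp(-r*dt) * [p*0.000000 + (1-p)*0.000000] = 0.000000; exercise = 0.000000; V(3,3) = max -> 0.000000
  V(2,0) = exp(-r*dt) * [p*106.839820 + (1-p)*28.721553] = 62.214308; exercise = 59.367242; V(2,0) = max -> 62.214308
  V(2,1) = exp(-r*dt) * [p*28.721553 + (1-p)*2.156712] = 13.782222; exercise = 4.900000; V(2,1) = max -> 13.782222
  V(2,2) = exp(-r*dt) * [p*2.156712 + (1-p)*0.000000] = 0.949266; exercise = 0.000000; V(2,2) = max -> 0.949266
  V(1,0) = exp(-r*dt) * [p*62.214308 + (1-p)*13.782222] = 34.672001; exercise = 27.275601; V(1,0) = max -> 34.672001
  V(1,1) = exp(-r*dt) * [p*13.782222 + (1-p)*0.949266] = 6.568195; exercise = 0.000000; V(1,1) = max -> 6.568195
  V(0,0) = exp(-r*dt) * [p*34.672001 + (1-p)*6.568195] = 18.734278; exercise = 4.900000; V(0,0) = max -> 18.734278

Answer: Price = V(0,0) = 18.7343


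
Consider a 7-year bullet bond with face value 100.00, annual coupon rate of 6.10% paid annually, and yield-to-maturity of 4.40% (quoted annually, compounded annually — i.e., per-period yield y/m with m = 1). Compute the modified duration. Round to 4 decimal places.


Answer: Modified duration = 5.7090

Derivation:
Coupon per period c = face * coupon_rate / m = 6.100000
Periods per year m = 1; per-period yield y/m = 0.044000
Number of cashflows N = 7
Cashflows (t years, CF_t, discount factor 1/(1+y/m)^(m*t), PV):
  t = 1.0000: CF_t = 6.100000, DF = 0.957854, PV = 5.842912
  t = 2.0000: CF_t = 6.100000, DF = 0.917485, PV = 5.596659
  t = 3.0000: CF_t = 6.100000, DF = 0.878817, PV = 5.360784
  t = 4.0000: CF_t = 6.100000, DF = 0.841779, PV = 5.134851
  t = 5.0000: CF_t = 6.100000, DF = 0.806302, PV = 4.918440
  t = 6.0000: CF_t = 6.100000, DF = 0.772320, PV = 4.711149
  t = 7.0000: CF_t = 106.100000, DF = 0.739770, PV = 78.489560
Price P = sum_t PV_t = 110.054354
First compute Macaulay numerator sum_t t * PV_t:
  t * PV_t at t = 1.0000: 5.842912
  t * PV_t at t = 2.0000: 11.193318
  t * PV_t at t = 3.0000: 16.082353
  t * PV_t at t = 4.0000: 20.539404
  t * PV_t at t = 5.0000: 24.592198
  t * PV_t at t = 6.0000: 28.266894
  t * PV_t at t = 7.0000: 549.426918
Macaulay duration D = 655.943997 / 110.054354 = 5.960182
Modified duration = D / (1 + y/m) = 5.960182 / (1 + 0.044000) = 5.708987


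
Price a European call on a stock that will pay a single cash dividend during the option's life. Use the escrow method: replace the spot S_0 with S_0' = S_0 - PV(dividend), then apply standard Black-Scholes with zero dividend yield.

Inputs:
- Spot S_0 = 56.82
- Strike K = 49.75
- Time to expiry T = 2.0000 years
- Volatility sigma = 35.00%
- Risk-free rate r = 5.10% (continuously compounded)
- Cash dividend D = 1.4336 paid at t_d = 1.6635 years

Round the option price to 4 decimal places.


PV(D) = D * exp(-r * t_d) = 1.4336 * 0.91866064 = 1.31699189
S_0' = S_0 - PV(D) = 56.8200 - 1.31699189 = 55.50300811
d1 = (ln(S_0'/K) + (r + sigma^2/2)*T) / (sigma*sqrt(T)) = 0.67463392
d2 = d1 - sigma*sqrt(T) = 0.17965918
exp(-rT) = 0.90302955
N(d1) = 0.75004581; N(d2) = 0.57128993
C = S_0' * N(d1) - K * exp(-rT) * N(d2) = 55.50300811 * 0.75004581 - 49.7500 * 0.90302955 * 0.57128993 = 15.9642

Answer: Price = 15.9642


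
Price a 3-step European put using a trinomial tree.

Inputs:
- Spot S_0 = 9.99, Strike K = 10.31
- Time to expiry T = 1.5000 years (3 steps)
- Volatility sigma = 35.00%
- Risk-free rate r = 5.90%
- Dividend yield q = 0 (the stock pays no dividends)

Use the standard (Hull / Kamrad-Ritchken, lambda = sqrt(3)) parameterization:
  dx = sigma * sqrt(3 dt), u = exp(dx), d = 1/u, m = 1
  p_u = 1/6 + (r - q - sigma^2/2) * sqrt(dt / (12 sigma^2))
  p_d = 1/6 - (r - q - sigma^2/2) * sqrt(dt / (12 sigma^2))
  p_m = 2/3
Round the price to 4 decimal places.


Answer: Price = V(0,0) = 1.2940

Derivation:
dt = T/N = 0.500000; dx = sigma*sqrt(3*dt) = 0.428661
u = exp(dx) = 1.535200; d = 1/u = 0.651381
p_u = 0.165354, p_m = 0.666667, p_d = 0.167979
Discount per step: exp(-r*dt) = 0.970931
Stock lattice S(k, j) with j the centered position index:
  k=0: S(0,+0) = 9.9900
  k=1: S(1,-1) = 6.5073; S(1,+0) = 9.9900; S(1,+1) = 15.3366
  k=2: S(2,-2) = 4.2387; S(2,-1) = 6.5073; S(2,+0) = 9.9900; S(2,+1) = 15.3366; S(2,+2) = 23.5448
  k=3: S(3,-3) = 2.7610; S(3,-2) = 4.2387; S(3,-1) = 6.5073; S(3,+0) = 9.9900; S(3,+1) = 15.3366; S(3,+2) = 23.5448; S(3,+3) = 36.1460
Terminal payoffs V(N, j) = max(K - S_T, 0):
  V(3,-3) = 7.548974; V(3,-2) = 6.071272; V(3,-1) = 3.802705; V(3,+0) = 0.320000; V(3,+1) = 0.000000; V(3,+2) = 0.000000; V(3,+3) = 0.000000
Backward induction: V(k, j) = exp(-r*dt) * [p_u * V(k+1, j+1) + p_m * V(k+1, j) + p_d * V(k+1, j-1)]
  V(2,-2) = exp(-r*dt) * [p_u*3.802705 + p_m*6.071272 + p_d*7.548974] = 5.771579
  V(2,-1) = exp(-r*dt) * [p_u*0.320000 + p_m*3.802705 + p_d*6.071272] = 3.503017
  V(2,+0) = exp(-r*dt) * [p_u*0.000000 + p_m*0.320000 + p_d*3.802705] = 0.827337
  V(2,+1) = exp(-r*dt) * [p_u*0.000000 + p_m*0.000000 + p_d*0.320000] = 0.052191
  V(2,+2) = exp(-r*dt) * [p_u*0.000000 + p_m*0.000000 + p_d*0.000000] = 0.000000
  V(1,-1) = exp(-r*dt) * [p_u*0.827337 + p_m*3.503017 + p_d*5.771579] = 3.341606
  V(1,+0) = exp(-r*dt) * [p_u*0.052191 + p_m*0.827337 + p_d*3.503017] = 1.115232
  V(1,+1) = exp(-r*dt) * [p_u*0.000000 + p_m*0.052191 + p_d*0.827337] = 0.168718
  V(0,+0) = exp(-r*dt) * [p_u*0.168718 + p_m*1.115232 + p_d*3.341606] = 1.293965


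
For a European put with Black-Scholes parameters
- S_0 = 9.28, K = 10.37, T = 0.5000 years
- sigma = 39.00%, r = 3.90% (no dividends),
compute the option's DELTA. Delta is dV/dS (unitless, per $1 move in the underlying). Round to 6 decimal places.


Answer: Delta = -0.576956

Derivation:
d1 = -0.1941116010; d2 = -0.4698832456
phi(d1) = 0.3914967011; exp(-qT) = 1.0000000000; exp(-rT) = 0.9806888952
N(-d1) = 0.5769557509
Delta = -exp(-qT) * N(-d1) = -1.0000000000 * 0.5769557509 = -0.576956


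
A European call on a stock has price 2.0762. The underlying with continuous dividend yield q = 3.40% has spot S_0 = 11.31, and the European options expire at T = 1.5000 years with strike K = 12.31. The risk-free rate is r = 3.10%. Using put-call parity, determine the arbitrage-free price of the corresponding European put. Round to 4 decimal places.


Put-call parity: C - P = S_0 * exp(-qT) - K * exp(-rT).
S_0 * exp(-qT) = 11.3100 * 0.95027867 = 10.74765176
K * exp(-rT) = 12.3100 * 0.95456456 = 11.75068974
P = C - S*exp(-qT) + K*exp(-rT)
P = 2.0762 - 10.74765176 + 11.75068974 = 3.0792

Answer: Put price = 3.0792


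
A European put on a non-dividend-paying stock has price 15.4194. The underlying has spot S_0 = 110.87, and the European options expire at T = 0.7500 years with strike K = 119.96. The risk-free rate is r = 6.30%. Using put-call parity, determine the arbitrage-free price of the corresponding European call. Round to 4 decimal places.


Answer: Call price = 11.8657

Derivation:
Put-call parity: C - P = S_0 * exp(-qT) - K * exp(-rT).
S_0 * exp(-qT) = 110.8700 * 1.00000000 = 110.87000000
K * exp(-rT) = 119.9600 * 0.95384891 = 114.42371471
C = P + S*exp(-qT) - K*exp(-rT)
C = 15.4194 + 110.87000000 - 114.42371471 = 11.8657


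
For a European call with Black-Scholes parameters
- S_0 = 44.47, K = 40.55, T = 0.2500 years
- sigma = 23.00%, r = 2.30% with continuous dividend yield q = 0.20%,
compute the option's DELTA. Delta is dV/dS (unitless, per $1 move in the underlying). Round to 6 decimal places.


d1 = 0.9055784692; d2 = 0.7905784692
phi(d1) = 0.2647485649; exp(-qT) = 0.9995001250; exp(-rT) = 0.9942664996
N(d1) = 0.8174204954
Delta = exp(-qT) * N(d1) = 0.9995001250 * 0.8174204954 = 0.817012

Answer: Delta = 0.817012


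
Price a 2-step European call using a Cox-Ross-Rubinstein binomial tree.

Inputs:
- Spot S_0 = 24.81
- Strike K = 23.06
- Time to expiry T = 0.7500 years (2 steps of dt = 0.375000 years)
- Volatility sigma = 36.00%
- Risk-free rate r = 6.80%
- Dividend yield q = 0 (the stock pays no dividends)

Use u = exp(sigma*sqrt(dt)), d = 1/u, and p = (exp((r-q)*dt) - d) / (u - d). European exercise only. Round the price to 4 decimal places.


dt = T/N = 0.375000
u = exp(sigma*sqrt(dt)) = 1.246643; d = 1/u = 0.802154
p = (exp((r-q)*dt) - d) / (u - d) = 0.503216
Discount per step: exp(-r*dt) = 0.974822
Stock lattice S(k, i) with i counting down-moves:
  k=0: S(0,0) = 24.8100
  k=1: S(1,0) = 30.9292; S(1,1) = 19.9015
  k=2: S(2,0) = 38.5577; S(2,1) = 24.8100; S(2,2) = 15.9640
Terminal payoffs V(N, i) = max(S_T - K, 0):
  V(2,0) = 15.497666; V(2,1) = 1.750000; V(2,2) = 0.000000
Backward induction: V(k, i) = exp(-r*dt) * [p * V(k+1, i) + (1-p) * V(k+1, i+1)].
  V(1,0) = exp(-r*dt) * [p*15.497666 + (1-p)*1.750000] = 8.449801
  V(1,1) = exp(-r*dt) * [p*1.750000 + (1-p)*0.000000] = 0.858455
  V(0,0) = exp(-r*dt) * [p*8.449801 + (1-p)*0.858455] = 4.560745

Answer: Price = V(0,0) = 4.5607


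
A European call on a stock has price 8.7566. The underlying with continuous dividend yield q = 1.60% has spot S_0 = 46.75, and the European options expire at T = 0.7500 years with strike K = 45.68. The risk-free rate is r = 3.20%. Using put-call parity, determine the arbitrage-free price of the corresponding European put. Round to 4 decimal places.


Put-call parity: C - P = S_0 * exp(-qT) - K * exp(-rT).
S_0 * exp(-qT) = 46.7500 * 0.98807171 = 46.19235258
K * exp(-rT) = 45.6800 * 0.97628571 = 44.59673122
P = C - S*exp(-qT) + K*exp(-rT)
P = 8.7566 - 46.19235258 + 44.59673122 = 7.1610

Answer: Put price = 7.1610


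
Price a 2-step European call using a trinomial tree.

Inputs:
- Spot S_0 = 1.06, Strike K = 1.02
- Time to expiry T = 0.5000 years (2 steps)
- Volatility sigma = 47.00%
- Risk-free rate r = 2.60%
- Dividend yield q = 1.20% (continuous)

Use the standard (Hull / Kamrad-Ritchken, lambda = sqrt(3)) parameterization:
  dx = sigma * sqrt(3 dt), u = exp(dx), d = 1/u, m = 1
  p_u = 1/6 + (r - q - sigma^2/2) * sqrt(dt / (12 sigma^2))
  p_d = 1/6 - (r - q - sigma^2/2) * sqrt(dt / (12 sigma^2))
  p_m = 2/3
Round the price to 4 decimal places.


Answer: Price = V(0,0) = 0.1484

Derivation:
dt = T/N = 0.250000; dx = sigma*sqrt(3*dt) = 0.407032
u = exp(dx) = 1.502352; d = 1/u = 0.665623
p_u = 0.137047, p_m = 0.666667, p_d = 0.196287
Discount per step: exp(-r*dt) = 0.993521
Stock lattice S(k, j) with j the centered position index:
  k=0: S(0,+0) = 1.0600
  k=1: S(1,-1) = 0.7056; S(1,+0) = 1.0600; S(1,+1) = 1.5925
  k=2: S(2,-2) = 0.4696; S(2,-1) = 0.7056; S(2,+0) = 1.0600; S(2,+1) = 1.5925; S(2,+2) = 2.3925
Terminal payoffs V(N, j) = max(S_T - K, 0):
  V(2,-2) = 0.000000; V(2,-1) = 0.000000; V(2,+0) = 0.040000; V(2,+1) = 0.572493; V(2,+2) = 1.372486
Backward induction: V(k, j) = exp(-r*dt) * [p_u * V(k+1, j+1) + p_m * V(k+1, j) + p_d * V(k+1, j-1)]
  V(1,-1) = exp(-r*dt) * [p_u*0.040000 + p_m*0.000000 + p_d*0.000000] = 0.005446
  V(1,+0) = exp(-r*dt) * [p_u*0.572493 + p_m*0.040000 + p_d*0.000000] = 0.104444
  V(1,+1) = exp(-r*dt) * [p_u*1.372486 + p_m*0.572493 + p_d*0.040000] = 0.573866
  V(0,+0) = exp(-r*dt) * [p_u*0.573866 + p_m*0.104444 + p_d*0.005446] = 0.148377


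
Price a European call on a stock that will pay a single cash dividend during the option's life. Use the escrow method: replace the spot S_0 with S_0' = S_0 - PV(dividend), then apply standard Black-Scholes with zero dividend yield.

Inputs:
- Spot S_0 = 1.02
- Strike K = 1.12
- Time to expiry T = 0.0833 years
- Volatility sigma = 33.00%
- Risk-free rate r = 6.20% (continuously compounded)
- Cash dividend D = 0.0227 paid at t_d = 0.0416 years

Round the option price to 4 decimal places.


PV(D) = D * exp(-r * t_d) = 0.0227 * 0.99742412 = 0.02264153
S_0' = S_0 - PV(D) = 1.0200 - 0.02264153 = 0.99735847
d1 = (ln(S_0'/K) + (r + sigma^2/2)*T) / (sigma*sqrt(T)) = -1.11580481
d2 = d1 - sigma*sqrt(T) = -1.21104855
exp(-rT) = 0.99484871
N(d1) = 0.13225285; N(d2) = 0.11293840
C = S_0' * N(d1) - K * exp(-rT) * N(d2) = 0.99735847 * 0.13225285 - 1.1200 * 0.99484871 * 0.11293840 = 0.0061

Answer: Price = 0.0061


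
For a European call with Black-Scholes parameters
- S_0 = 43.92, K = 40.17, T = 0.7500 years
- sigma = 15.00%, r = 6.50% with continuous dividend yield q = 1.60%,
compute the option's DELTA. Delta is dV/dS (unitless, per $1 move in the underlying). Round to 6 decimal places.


Answer: Delta = 0.839506

Derivation:
d1 = 1.0348953448; d2 = 0.9049915342
phi(d1) = 0.2335304694; exp(-qT) = 0.9880717129; exp(-rT) = 0.9524192047
N(d1) = 0.8496411056
Delta = exp(-qT) * N(d1) = 0.9880717129 * 0.8496411056 = 0.839506


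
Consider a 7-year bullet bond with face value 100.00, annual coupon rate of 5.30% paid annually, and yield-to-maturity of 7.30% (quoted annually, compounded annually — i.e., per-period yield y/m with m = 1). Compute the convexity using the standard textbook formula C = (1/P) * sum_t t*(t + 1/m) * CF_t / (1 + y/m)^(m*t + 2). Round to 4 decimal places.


Answer: Convexity = 39.1587

Derivation:
Coupon per period c = face * coupon_rate / m = 5.300000
Periods per year m = 1; per-period yield y/m = 0.073000
Number of cashflows N = 7
Cashflows (t years, CF_t, discount factor 1/(1+y/m)^(m*t), PV):
  t = 1.0000: CF_t = 5.300000, DF = 0.931966, PV = 4.939422
  t = 2.0000: CF_t = 5.300000, DF = 0.868561, PV = 4.603376
  t = 3.0000: CF_t = 5.300000, DF = 0.809470, PV = 4.290192
  t = 4.0000: CF_t = 5.300000, DF = 0.754399, PV = 3.998315
  t = 5.0000: CF_t = 5.300000, DF = 0.703075, PV = 3.726295
  t = 6.0000: CF_t = 5.300000, DF = 0.655242, PV = 3.472782
  t = 7.0000: CF_t = 105.300000, DF = 0.610663, PV = 64.302864
Price P = sum_t PV_t = 89.333246
Convexity numerator sum_t t*(t + 1/m) * CF_t / (1+y/m)^(m*t + 2):
  t = 1.0000: term = 8.580384
  t = 2.0000: term = 23.989889
  t = 3.0000: term = 44.715543
  t = 4.0000: term = 69.455643
  t = 5.0000: term = 97.095493
  t = 6.0000: term = 126.685638
  t = 7.0000: term = 3127.655424
Convexity = (1/P) * sum = 3498.178013 / 89.333246 = 39.158747


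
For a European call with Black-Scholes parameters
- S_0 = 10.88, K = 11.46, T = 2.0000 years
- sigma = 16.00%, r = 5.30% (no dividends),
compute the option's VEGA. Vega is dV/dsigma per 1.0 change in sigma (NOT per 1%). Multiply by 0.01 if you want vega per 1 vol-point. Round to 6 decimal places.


d1 = 0.3520663899; d2 = 0.1257922199
phi(d1) = 0.3749682570; exp(-qT) = 1.0000000000; exp(-rT) = 0.8994246481
Vega = S * exp(-qT) * phi(d1) * sqrt(T) = 10.8800 * 1.0000000000 * 0.3749682570 * 1.4142135624 = 5.769503

Answer: Vega = 5.769503


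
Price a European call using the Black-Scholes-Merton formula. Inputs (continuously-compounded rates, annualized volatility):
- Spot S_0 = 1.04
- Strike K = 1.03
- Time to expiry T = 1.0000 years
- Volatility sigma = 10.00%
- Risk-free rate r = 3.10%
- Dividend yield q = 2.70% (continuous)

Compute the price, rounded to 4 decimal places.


Answer: Price = 0.0473

Derivation:
d1 = (ln(S/K) + (r - q + 0.5*sigma^2) * T) / (sigma * sqrt(T)) = 0.18661911
d2 = d1 - sigma * sqrt(T) = 0.08661911
exp(-rT) = 0.96947557; exp(-qT) = 0.97336124
C = S_0 * exp(-qT) * N(d1) - K * exp(-rT) * N(d2)
N(d1) = 0.57402036; N(d2) = 0.53451286
C = 1.0400 * 0.97336124 * 0.57402036 - 1.0300 * 0.96947557 * 0.53451286 = 0.0473


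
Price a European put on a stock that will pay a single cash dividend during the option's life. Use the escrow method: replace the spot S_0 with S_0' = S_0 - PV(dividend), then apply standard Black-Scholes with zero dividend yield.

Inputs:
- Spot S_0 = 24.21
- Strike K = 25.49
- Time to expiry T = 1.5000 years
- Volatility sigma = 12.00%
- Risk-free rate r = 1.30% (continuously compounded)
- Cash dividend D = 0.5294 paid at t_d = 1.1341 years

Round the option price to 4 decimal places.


Answer: Price = 2.1750

Derivation:
PV(D) = D * exp(-r * t_d) = 0.5294 * 0.98536485 = 0.52165215
S_0' = S_0 - PV(D) = 24.2100 - 0.52165215 = 23.68834785
d1 = (ln(S_0'/K) + (r + sigma^2/2)*T) / (sigma*sqrt(T)) = -0.29259797
d2 = d1 - sigma*sqrt(T) = -0.43956735
exp(-rT) = 0.98068890
N(-d1) = 0.61508527; N(-d2) = 0.66987475
P = K * exp(-rT) * N(-d2) - S_0' * N(-d1) = 25.4900 * 0.98068890 * 0.66987475 - 23.68834785 * 0.61508527 = 2.1750


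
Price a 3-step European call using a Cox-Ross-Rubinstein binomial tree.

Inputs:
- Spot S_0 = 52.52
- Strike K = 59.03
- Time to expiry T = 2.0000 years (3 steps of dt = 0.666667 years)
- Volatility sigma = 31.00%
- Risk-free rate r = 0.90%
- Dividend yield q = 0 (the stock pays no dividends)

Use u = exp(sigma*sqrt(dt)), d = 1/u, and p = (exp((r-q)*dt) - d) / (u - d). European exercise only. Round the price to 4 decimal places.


Answer: Price = V(0,0) = 7.5430

Derivation:
dt = T/N = 0.666667
u = exp(sigma*sqrt(dt)) = 1.288030; d = 1/u = 0.776379
p = (exp((r-q)*dt) - d) / (u - d) = 0.448819
Discount per step: exp(-r*dt) = 0.994018
Stock lattice S(k, i) with i counting down-moves:
  k=0: S(0,0) = 52.5200
  k=1: S(1,0) = 67.6473; S(1,1) = 40.7754
  k=2: S(2,0) = 87.1318; S(2,1) = 52.5200; S(2,2) = 31.6572
  k=3: S(3,0) = 112.2284; S(3,1) = 67.6473; S(3,2) = 40.7754; S(3,3) = 24.5780
Terminal payoffs V(N, i) = max(S_T - K, 0):
  V(3,0) = 53.198376; V(3,1) = 8.617337; V(3,2) = 0.000000; V(3,3) = 0.000000
Backward induction: V(k, i) = exp(-r*dt) * [p * V(k+1, i) + (1-p) * V(k+1, i+1)].
  V(2,0) = exp(-r*dt) * [p*53.198376 + (1-p)*8.617337] = 28.454921
  V(2,1) = exp(-r*dt) * [p*8.617337 + (1-p)*0.000000] = 3.844490
  V(2,2) = exp(-r*dt) * [p*0.000000 + (1-p)*0.000000] = 0.000000
  V(1,0) = exp(-r*dt) * [p*28.454921 + (1-p)*3.844490] = 14.801051
  V(1,1) = exp(-r*dt) * [p*3.844490 + (1-p)*0.000000] = 1.715159
  V(0,0) = exp(-r*dt) * [p*14.801051 + (1-p)*1.715159] = 7.542965


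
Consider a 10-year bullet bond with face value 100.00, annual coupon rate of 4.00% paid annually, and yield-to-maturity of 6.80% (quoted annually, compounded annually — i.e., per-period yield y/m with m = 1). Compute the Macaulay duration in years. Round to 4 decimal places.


Answer: Macaulay duration = 8.2174 years

Derivation:
Coupon per period c = face * coupon_rate / m = 4.000000
Periods per year m = 1; per-period yield y/m = 0.068000
Number of cashflows N = 10
Cashflows (t years, CF_t, discount factor 1/(1+y/m)^(m*t), PV):
  t = 1.0000: CF_t = 4.000000, DF = 0.936330, PV = 3.745318
  t = 2.0000: CF_t = 4.000000, DF = 0.876713, PV = 3.506852
  t = 3.0000: CF_t = 4.000000, DF = 0.820892, PV = 3.283570
  t = 4.0000: CF_t = 4.000000, DF = 0.768626, PV = 3.074503
  t = 5.0000: CF_t = 4.000000, DF = 0.719687, PV = 2.878749
  t = 6.0000: CF_t = 4.000000, DF = 0.673864, PV = 2.695457
  t = 7.0000: CF_t = 4.000000, DF = 0.630959, PV = 2.523837
  t = 8.0000: CF_t = 4.000000, DF = 0.590786, PV = 2.363143
  t = 9.0000: CF_t = 4.000000, DF = 0.553170, PV = 2.212681
  t = 10.0000: CF_t = 104.000000, DF = 0.517950, PV = 53.866755
Price P = sum_t PV_t = 80.150864
Macaulay numerator sum_t t * PV_t:
  t * PV_t at t = 1.0000: 3.745318
  t * PV_t at t = 2.0000: 7.013705
  t * PV_t at t = 3.0000: 9.850709
  t * PV_t at t = 4.0000: 12.298014
  t * PV_t at t = 5.0000: 14.393743
  t * PV_t at t = 6.0000: 16.172745
  t * PV_t at t = 7.0000: 17.666856
  t * PV_t at t = 8.0000: 18.905143
  t * PV_t at t = 9.0000: 19.914125
  t * PV_t at t = 10.0000: 538.667548
Macaulay duration D = (sum_t t * PV_t) / P = 658.627904 / 80.150864 = 8.217352


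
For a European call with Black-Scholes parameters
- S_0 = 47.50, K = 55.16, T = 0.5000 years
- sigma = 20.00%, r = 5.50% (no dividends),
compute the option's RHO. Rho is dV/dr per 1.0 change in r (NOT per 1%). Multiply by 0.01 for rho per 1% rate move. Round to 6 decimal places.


d1 = -0.7920185810; d2 = -0.9334399372
phi(d1) = 0.2915379044; exp(-qT) = 1.0000000000; exp(-rT) = 0.9728746826
N(d2) = 0.1752964341
Rho = K*T*exp(-rT)*N(d2) = 55.1600 * 0.5000 * 0.9728746826 * 0.1752964341 = 4.703534

Answer: Rho = 4.703534


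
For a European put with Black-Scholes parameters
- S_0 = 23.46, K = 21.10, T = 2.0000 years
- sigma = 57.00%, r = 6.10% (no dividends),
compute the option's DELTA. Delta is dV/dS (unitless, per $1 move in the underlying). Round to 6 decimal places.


Answer: Delta = -0.246381

Derivation:
d1 = 0.6859231060; d2 = -0.1201786246
phi(d1) = 0.3153147960; exp(-qT) = 1.0000000000; exp(-rT) = 0.8851483685
N(-d1) = 0.2463807994
Delta = -exp(-qT) * N(-d1) = -1.0000000000 * 0.2463807994 = -0.246381


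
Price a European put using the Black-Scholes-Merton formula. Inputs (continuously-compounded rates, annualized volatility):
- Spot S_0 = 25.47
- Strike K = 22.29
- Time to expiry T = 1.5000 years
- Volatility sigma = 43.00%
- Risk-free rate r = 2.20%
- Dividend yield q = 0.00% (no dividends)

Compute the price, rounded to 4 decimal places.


d1 = (ln(S/K) + (r - q + 0.5*sigma^2) * T) / (sigma * sqrt(T)) = 0.57921535
d2 = d1 - sigma * sqrt(T) = 0.05257505
exp(-rT) = 0.96753856; exp(-qT) = 1.00000000
P = K * exp(-rT) * N(-d2) - S_0 * exp(-qT) * N(-d1)
N(-d1) = 0.28122194; N(-d2) = 0.47903525
P = 22.2900 * 0.96753856 * 0.47903525 - 25.4700 * 1.00000000 * 0.28122194 = 3.1684

Answer: Price = 3.1684


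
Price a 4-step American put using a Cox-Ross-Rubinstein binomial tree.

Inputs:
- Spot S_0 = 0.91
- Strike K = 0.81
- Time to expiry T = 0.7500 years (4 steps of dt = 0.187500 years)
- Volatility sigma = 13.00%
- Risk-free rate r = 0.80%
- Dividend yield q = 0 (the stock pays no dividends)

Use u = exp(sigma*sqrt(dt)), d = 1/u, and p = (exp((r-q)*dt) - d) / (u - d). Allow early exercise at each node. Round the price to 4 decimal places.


Answer: Price = V(0,0) = 0.0052

Derivation:
dt = T/N = 0.187500
u = exp(sigma*sqrt(dt)) = 1.057906; d = 1/u = 0.945263
p = (exp((r-q)*dt) - d) / (u - d) = 0.499257
Discount per step: exp(-r*dt) = 0.998501
Stock lattice S(k, i) with i counting down-moves:
  k=0: S(0,0) = 0.9100
  k=1: S(1,0) = 0.9627; S(1,1) = 0.8602
  k=2: S(2,0) = 1.0184; S(2,1) = 0.9100; S(2,2) = 0.8131
  k=3: S(3,0) = 1.0774; S(3,1) = 0.9627; S(3,2) = 0.8602; S(3,3) = 0.7686
  k=4: S(4,0) = 1.1398; S(4,1) = 1.0184; S(4,2) = 0.9100; S(4,3) = 0.8131; S(4,4) = 0.7265
Terminal payoffs V(N, i) = max(K - S_T, 0):
  V(4,0) = 0.000000; V(4,1) = 0.000000; V(4,2) = 0.000000; V(4,3) = 0.000000; V(4,4) = 0.083471
Backward induction: V(k, i) = exp(-r*dt) * [p * V(k+1, i) + (1-p) * V(k+1, i+1)]; then take max(V_cont, immediate exercise) for American.
  V(3,0) = exp(-r*dt) * [p*0.000000 + (1-p)*0.000000] = 0.000000; exercise = 0.000000; V(3,0) = max -> 0.000000
  V(3,1) = exp(-r*dt) * [p*0.000000 + (1-p)*0.000000] = 0.000000; exercise = 0.000000; V(3,1) = max -> 0.000000
  V(3,2) = exp(-r*dt) * [p*0.000000 + (1-p)*0.000000] = 0.000000; exercise = 0.000000; V(3,2) = max -> 0.000000
  V(3,3) = exp(-r*dt) * [p*0.000000 + (1-p)*0.083471] = 0.041735; exercise = 0.041401; V(3,3) = max -> 0.041735
  V(2,0) = exp(-r*dt) * [p*0.000000 + (1-p)*0.000000] = 0.000000; exercise = 0.000000; V(2,0) = max -> 0.000000
  V(2,1) = exp(-r*dt) * [p*0.000000 + (1-p)*0.000000] = 0.000000; exercise = 0.000000; V(2,1) = max -> 0.000000
  V(2,2) = exp(-r*dt) * [p*0.000000 + (1-p)*0.041735] = 0.020867; exercise = 0.000000; V(2,2) = max -> 0.020867
  V(1,0) = exp(-r*dt) * [p*0.000000 + (1-p)*0.000000] = 0.000000; exercise = 0.000000; V(1,0) = max -> 0.000000
  V(1,1) = exp(-r*dt) * [p*0.000000 + (1-p)*0.020867] = 0.010433; exercise = 0.000000; V(1,1) = max -> 0.010433
  V(0,0) = exp(-r*dt) * [p*0.000000 + (1-p)*0.010433] = 0.005217; exercise = 0.000000; V(0,0) = max -> 0.005217


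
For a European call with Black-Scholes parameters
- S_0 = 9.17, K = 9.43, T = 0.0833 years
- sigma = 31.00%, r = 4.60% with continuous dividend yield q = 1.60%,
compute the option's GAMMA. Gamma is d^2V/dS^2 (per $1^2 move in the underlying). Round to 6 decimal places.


Answer: Gamma = 0.471833

Derivation:
d1 = -0.2398224156; d2 = -0.3292938077
phi(d1) = 0.3876331297; exp(-qT) = 0.9986680878; exp(-rT) = 0.9961755320
Gamma = exp(-qT) * phi(d1) / (S * sigma * sqrt(T)) = 0.9986680878 * 0.3876331297 / (9.1700 * 0.3100 * 0.2886173938) = 0.471833


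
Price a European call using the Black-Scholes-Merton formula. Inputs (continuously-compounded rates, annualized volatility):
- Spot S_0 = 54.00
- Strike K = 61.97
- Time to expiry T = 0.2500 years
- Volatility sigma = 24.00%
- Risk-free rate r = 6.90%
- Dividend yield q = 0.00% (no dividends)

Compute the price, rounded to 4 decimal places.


d1 = (ln(S/K) + (r - q + 0.5*sigma^2) * T) / (sigma * sqrt(T)) = -0.94346959
d2 = d1 - sigma * sqrt(T) = -1.06346959
exp(-rT) = 0.98289793; exp(-qT) = 1.00000000
C = S_0 * exp(-qT) * N(d1) - K * exp(-rT) * N(d2)
N(d1) = 0.17272038; N(d2) = 0.14378453
C = 54.0000 * 1.00000000 * 0.17272038 - 61.9700 * 0.98289793 * 0.14378453 = 0.5690

Answer: Price = 0.5690


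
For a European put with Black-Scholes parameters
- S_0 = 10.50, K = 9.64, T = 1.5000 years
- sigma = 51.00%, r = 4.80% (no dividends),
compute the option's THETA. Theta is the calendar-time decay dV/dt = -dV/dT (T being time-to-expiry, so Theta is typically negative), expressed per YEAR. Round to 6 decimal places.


Answer: Theta = -0.518119

Derivation:
d1 = 0.5643898911; d2 = -0.0602299933
phi(d1) = 0.3402051341; exp(-qT) = 1.0000000000; exp(-rT) = 0.9305308958
Theta = -S*exp(-qT)*phi(d1)*sigma/(2*sqrt(T)) + r*K*exp(-rT)*N(-d2) - q*S*exp(-qT)*N(-d1)
N(-d1) = 0.2862444085; N(-d2) = 0.5240137711; sqrt(T) = 1.2247448714
Term 1 = -10.5000 * 1.0000000000 * 0.3402051341 * 0.5100 / (2 * 1.2247448714) = -0.7437461204
Term 2 = 0.0480 * 9.6400 * 0.9305308958 * 0.5240137711 = 0.2256273637
Term 3 = 0 (no dividend yield, q = 0)
Theta = -0.7437461204 + (0.2256273637) + (0.0000000000) = -0.518119


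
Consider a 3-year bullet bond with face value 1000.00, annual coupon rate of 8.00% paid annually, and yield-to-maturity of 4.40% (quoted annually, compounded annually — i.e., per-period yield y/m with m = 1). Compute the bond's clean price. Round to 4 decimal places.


Coupon per period c = face * coupon_rate / m = 80.000000
Periods per year m = 1; per-period yield y/m = 0.044000
Number of cashflows N = 3
Cashflows (t years, CF_t, discount factor 1/(1+y/m)^(m*t), PV):
  t = 1.0000: CF_t = 80.000000, DF = 0.957854, PV = 76.628352
  t = 2.0000: CF_t = 80.000000, DF = 0.917485, PV = 73.398805
  t = 3.0000: CF_t = 1080.000000, DF = 0.878817, PV = 949.122479
Price P = sum_t PV_t = 1099.149637

Answer: Price = 1099.1496


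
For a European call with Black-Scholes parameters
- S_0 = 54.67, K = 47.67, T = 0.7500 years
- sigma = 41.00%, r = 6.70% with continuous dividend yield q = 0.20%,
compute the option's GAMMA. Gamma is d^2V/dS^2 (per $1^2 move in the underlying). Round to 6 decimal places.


d1 = 0.7007070508; d2 = 0.3456366352
phi(d1) = 0.3120993480; exp(-qT) = 0.9985011244; exp(-rT) = 0.9509916469
Gamma = exp(-qT) * phi(d1) / (S * sigma * sqrt(T)) = 0.9985011244 * 0.3120993480 / (54.6700 * 0.4100 * 0.8660254038) = 0.016054

Answer: Gamma = 0.016054


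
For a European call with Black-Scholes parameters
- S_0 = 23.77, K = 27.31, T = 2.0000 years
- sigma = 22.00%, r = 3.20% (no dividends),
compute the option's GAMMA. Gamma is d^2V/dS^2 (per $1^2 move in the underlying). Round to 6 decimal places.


Answer: Gamma = 0.053750

Derivation:
d1 = -0.0849449116; d2 = -0.3960718953
phi(d1) = 0.3975055621; exp(-qT) = 1.0000000000; exp(-rT) = 0.9380049995
Gamma = exp(-qT) * phi(d1) / (S * sigma * sqrt(T)) = 1.0000000000 * 0.3975055621 / (23.7700 * 0.2200 * 1.4142135624) = 0.053750


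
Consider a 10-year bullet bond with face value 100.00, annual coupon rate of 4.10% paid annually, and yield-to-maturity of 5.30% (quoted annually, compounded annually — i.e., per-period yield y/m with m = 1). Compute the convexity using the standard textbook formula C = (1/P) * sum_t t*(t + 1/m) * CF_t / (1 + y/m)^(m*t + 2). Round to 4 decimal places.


Answer: Convexity = 77.2112

Derivation:
Coupon per period c = face * coupon_rate / m = 4.100000
Periods per year m = 1; per-period yield y/m = 0.053000
Number of cashflows N = 10
Cashflows (t years, CF_t, discount factor 1/(1+y/m)^(m*t), PV):
  t = 1.0000: CF_t = 4.100000, DF = 0.949668, PV = 3.893637
  t = 2.0000: CF_t = 4.100000, DF = 0.901869, PV = 3.697661
  t = 3.0000: CF_t = 4.100000, DF = 0.856475, PV = 3.511549
  t = 4.0000: CF_t = 4.100000, DF = 0.813367, PV = 3.334804
  t = 5.0000: CF_t = 4.100000, DF = 0.772428, PV = 3.166956
  t = 6.0000: CF_t = 4.100000, DF = 0.733550, PV = 3.007555
  t = 7.0000: CF_t = 4.100000, DF = 0.696629, PV = 2.856178
  t = 8.0000: CF_t = 4.100000, DF = 0.661566, PV = 2.712420
  t = 9.0000: CF_t = 4.100000, DF = 0.628268, PV = 2.575897
  t = 10.0000: CF_t = 104.100000, DF = 0.596645, PV = 62.110785
Price P = sum_t PV_t = 90.867443
Convexity numerator sum_t t*(t + 1/m) * CF_t / (1+y/m)^(m*t + 2):
  t = 1.0000: term = 7.023098
  t = 2.0000: term = 20.008827
  t = 3.0000: term = 38.003469
  t = 4.0000: term = 60.151107
  t = 5.0000: term = 85.685338
  t = 6.0000: term = 113.921627
  t = 7.0000: term = 144.250240
  t = 8.0000: term = 176.129719
  t = 9.0000: term = 209.080863
  t = 10.0000: term = 6161.734204
Convexity = (1/P) * sum = 7015.988491 / 90.867443 = 77.211246
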